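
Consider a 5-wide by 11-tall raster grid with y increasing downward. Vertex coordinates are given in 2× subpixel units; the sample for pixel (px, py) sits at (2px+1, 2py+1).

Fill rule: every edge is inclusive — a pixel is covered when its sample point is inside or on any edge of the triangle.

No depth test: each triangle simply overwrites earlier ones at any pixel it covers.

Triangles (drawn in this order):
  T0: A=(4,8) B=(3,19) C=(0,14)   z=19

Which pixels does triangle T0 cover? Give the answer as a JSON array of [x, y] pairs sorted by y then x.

T0:
  2·area = 38
  edge (4, 8)→(3, 19): d=(-1,11) inclusive
  edge (3, 19)→(0, 14): d=(-3,-5) inclusive
  edge (0, 14)→(4, 8): d=(4,-6) inclusive
    (1,5)@(3, 11): e=[8,24,6] → █
    (2,5)@(5, 11): e=[-14,34,18] → ·
    (0,6)@(1, 13): e=[28,8,2] → █
    (2,6)@(5, 13): e=[-16,28,26] → ·
    (0,7)@(1, 15): e=[26,2,10] → █
    (2,7)@(5, 15): e=[-18,22,34] → ·
    (0,8)@(1, 17): e=[24,-4,18] → ·
    (1,8)@(3, 17): e=[2,6,30] → █
    (2,8)@(5, 17): e=[-20,16,42] → ·
    (1,9)@(3, 19): e=[0,0,38] → █  [on edge]
    (2,9)@(5, 19): e=[-22,10,50] → ·
    (1,10)@(3, 21): e=[-2,-6,46] → ·
  covered (7 px):
    · · · · ·
    · · · · ·
    · · · · ·
    · · · · ·
    · · · · ·
    · █ · · ·
    █ █ · · ·
    █ █ · · ·
    · █ · · ·
    · █ · · ·
    · · · · ·

Answer: [[1,5],[0,6],[1,6],[0,7],[1,7],[1,8],[1,9]]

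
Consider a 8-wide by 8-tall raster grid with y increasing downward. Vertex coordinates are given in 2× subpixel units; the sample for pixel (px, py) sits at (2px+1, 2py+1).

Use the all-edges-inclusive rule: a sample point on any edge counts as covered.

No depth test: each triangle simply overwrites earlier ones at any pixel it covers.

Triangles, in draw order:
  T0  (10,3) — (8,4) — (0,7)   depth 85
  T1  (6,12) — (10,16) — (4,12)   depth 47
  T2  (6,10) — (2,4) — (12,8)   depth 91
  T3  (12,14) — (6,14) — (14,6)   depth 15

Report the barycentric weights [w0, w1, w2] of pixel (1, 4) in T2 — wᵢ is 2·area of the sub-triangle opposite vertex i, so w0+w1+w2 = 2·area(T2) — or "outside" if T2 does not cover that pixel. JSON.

T0:
  2·area = 2
  edge (10, 3)→(8, 4): d=(-2,1) inclusive
  edge (8, 4)→(0, 7): d=(-8,3) inclusive
  edge (0, 7)→(10, 3): d=(10,-4) inclusive
    (7,0)@(15, 1): e=[-1,3,0] → ·  [on edge]
    (2,2)@(5, 5): e=[1,1,0] → #  [on edge]
    (3,2)@(7, 5): e=[-1,-5,8] → ·
    (2,3)@(5, 7): e=[-3,-15,20] → ·
  covered (1 px):
    · · · · · · · ·
    · · · · · · · ·
    · · # · · · · ·
    · · · · · · · ·
    · · · · · · · ·
    · · · · · · · ·
    · · · · · · · ·
    · · · · · · · ·
T1:
  2·area = 8
  edge (6, 12)→(10, 16): d=(4,4) inclusive
  edge (10, 16)→(4, 12): d=(-6,-4) inclusive
  edge (4, 12)→(6, 12): d=(2,0) inclusive
    (0,3)@(1, 7): e=[0,18,-10] → ·  [on edge]
    (1,4)@(3, 9): e=[0,14,-6] → ·  [on edge]
    (2,5)@(5, 11): e=[0,10,-2] → ·  [on edge]
    (3,6)@(7, 13): e=[0,6,2] → #  [on edge]
    (4,6)@(9, 13): e=[-8,14,2] → ·
    (3,7)@(7, 15): e=[8,-6,6] → ·
    (4,7)@(9, 15): e=[0,2,6] → #  [on edge]
    (5,7)@(11, 15): e=[-8,10,6] → ·
  covered (2 px):
    · · · · · · · ·
    · · · · · · · ·
    · · · · · · · ·
    · · · · · · · ·
    · · · · · · · ·
    · · · · · · · ·
    · · · # · · · ·
    · · · · # · · ·
T2:
  2·area = 44
  edge (6, 10)→(2, 4): d=(-4,-6) inclusive
  edge (2, 4)→(12, 8): d=(10,4) inclusive
  edge (12, 8)→(6, 10): d=(-6,2) inclusive
    (1,2)@(3, 5): e=[2,6,36] → #
    (2,2)@(5, 5): e=[14,-2,32] → ·
    (1,3)@(3, 7): e=[-6,26,24] → ·
    (2,3)@(5, 7): e=[6,18,20] → #
    (3,3)@(7, 7): e=[18,10,16] → #
    (4,3)@(9, 7): e=[30,2,12] → #
    (5,3)@(11, 7): e=[42,-6,8] → ·
    (7,3)@(15, 7): e=[66,-22,0] → ·  [on edge]
    (2,4)@(5, 9): e=[-2,38,8] → ·
    (3,4)@(7, 9): e=[10,30,4] → #
    (4,4)@(9, 9): e=[22,22,0] → #  [on edge]
    (5,4)@(11, 9): e=[34,14,-4] → ·
    (1,5)@(3, 11): e=[-22,66,0] → ·  [on edge]
  covered (6 px):
    · · · · · · · ·
    · · · · · · · ·
    · # · · · · · ·
    · · # # # · · ·
    · · · # # · · ·
    · · · · · · · ·
    · · · · · · · ·
    · · · · · · · ·
T3:
  2·area = 48
  edge (12, 14)→(6, 14): d=(-6,0) inclusive
  edge (6, 14)→(14, 6): d=(8,-8) inclusive
  edge (14, 6)→(12, 14): d=(-2,8) inclusive
    (7,2)@(15, 5): e=[54,0,-6] → ·  [on edge]
    (6,3)@(13, 7): e=[42,0,6] → #  [on edge]
    (7,3)@(15, 7): e=[42,16,-10] → ·
    (5,4)@(11, 9): e=[30,0,18] → #  [on edge]
    (7,4)@(15, 9): e=[30,32,-14] → ·
    (4,5)@(9, 11): e=[18,0,30] → #  [on edge]
    (6,5)@(13, 11): e=[18,32,-2] → ·
    (3,6)@(7, 13): e=[6,0,42] → #  [on edge]
    (6,6)@(13, 13): e=[6,48,-6] → ·
    (2,7)@(5, 15): e=[-6,0,54] → ·  [on edge]
    (3,7)@(7, 15): e=[-6,16,38] → ·
    (4,7)@(9, 15): e=[-6,32,22] → ·
  covered (8 px):
    · · · · · · · ·
    · · · · · · · ·
    · · · · · · · ·
    · · · · · · # ·
    · · · · · # # ·
    · · · · # # · ·
    · · · # # # · ·
    · · · · · · · ·

Answer: "outside"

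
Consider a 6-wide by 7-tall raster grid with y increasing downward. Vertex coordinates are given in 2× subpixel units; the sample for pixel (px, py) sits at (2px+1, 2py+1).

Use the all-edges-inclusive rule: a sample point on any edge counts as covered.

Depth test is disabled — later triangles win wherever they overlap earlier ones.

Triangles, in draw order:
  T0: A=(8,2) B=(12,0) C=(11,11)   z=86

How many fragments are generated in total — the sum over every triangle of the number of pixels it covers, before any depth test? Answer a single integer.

T0:
  2·area = 42
  edge (8, 2)→(12, 0): d=(4,-2) inclusive
  edge (12, 0)→(11, 11): d=(-1,11) inclusive
  edge (11, 11)→(8, 2): d=(-3,-9) inclusive
    (5,0)@(11, 1): e=[2,10,30] → █
    (4,1)@(9, 3): e=[6,30,6] → █
    (4,2)@(9, 5): e=[14,28,0] → █  [on edge]
    (4,3)@(9, 7): e=[22,26,-6] → ·
    (5,3)@(11, 7): e=[26,4,12] → █
    (5,4)@(11, 9): e=[34,2,6] → █
    (5,5)@(11, 11): e=[42,0,0] → █  [on edge]
    (5,6)@(11, 13): e=[50,-2,-6] → ·
  covered (8 px):
    · · · · · █
    · · · · █ █
    · · · · █ █
    · · · · · █
    · · · · · █
    · · · · · █
    · · · · · ·

Final: 8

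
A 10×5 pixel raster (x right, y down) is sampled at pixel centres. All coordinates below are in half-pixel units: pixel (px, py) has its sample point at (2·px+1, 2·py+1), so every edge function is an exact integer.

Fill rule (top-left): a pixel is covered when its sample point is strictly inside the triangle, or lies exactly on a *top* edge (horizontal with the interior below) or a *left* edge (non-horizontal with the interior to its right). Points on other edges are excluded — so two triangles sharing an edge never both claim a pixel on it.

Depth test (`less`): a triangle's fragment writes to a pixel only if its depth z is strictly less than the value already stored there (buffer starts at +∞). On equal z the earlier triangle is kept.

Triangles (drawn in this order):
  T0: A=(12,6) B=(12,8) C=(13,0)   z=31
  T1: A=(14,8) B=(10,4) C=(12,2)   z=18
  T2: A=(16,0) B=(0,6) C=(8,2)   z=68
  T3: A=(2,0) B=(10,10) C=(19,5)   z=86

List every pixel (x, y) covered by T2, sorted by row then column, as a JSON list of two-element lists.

T0:
  2·area = 2  (B↔C swapped to make it positive)
  edge (12, 6)→(13, 0): d=(1,-6) top-left  bias=+0
  edge (13, 0)→(12, 8): d=(-1,8) right/bottom  bias=-1
  edge (12, 8)→(12, 6): d=(0,-2) top-left  bias=+0
  covered (0 px):
    · · · · · · · · · ·
    · · · · · · · · · ·
    · · · · · · · · · ·
    · · · · · · · · · ·
    · · · · · · · · · ·
T1:
  2·area = 16
  edge (14, 8)→(10, 4): d=(-4,-4) top-left  bias=+0
  edge (10, 4)→(12, 2): d=(2,-2) top-left  bias=+0
  edge (12, 2)→(14, 8): d=(2,6) right/bottom  bias=-1
    (3,0)@(7, 1): e=[0,-12,28] → ·  [on edge]
    (6,0)@(13, 1): e=[24,0,-8] → ·  [on edge]
    (4,1)@(9, 3): e=[0,-4,20] → ·  [on edge]
    (5,1)@(11, 3): e=[8,0,8] → #  [on edge]
    (6,1)@(13, 3): e=[16,4,-4] → ·
    (4,2)@(9, 5): e=[-8,0,24] → ·  [on edge]
    (5,2)@(11, 5): e=[0,4,12] → #  [on edge]
    (6,2)@(13, 5): e=[8,8,0] → ·  [on edge]
    (3,3)@(7, 7): e=[-24,0,40] → ·  [on edge]
    (5,3)@(11, 7): e=[-8,8,16] → ·
    (6,3)@(13, 7): e=[0,12,4] → #  [on edge]
    (7,3)@(15, 7): e=[8,16,-8] → ·
    (2,4)@(5, 9): e=[-40,0,56] → ·  [on edge]
    (7,4)@(15, 9): e=[0,20,-4] → ·  [on edge]
  covered (3 px):
    · · · · · · · · · ·
    · · · · · # · · · ·
    · · · · · # · · · ·
    · · · · · · # · · ·
    · · · · · · · · · ·
T2:
  2·area = 16
  edge (16, 0)→(0, 6): d=(-16,6) right/bottom  bias=-1
  edge (0, 6)→(8, 2): d=(8,-4) top-left  bias=+0
  edge (8, 2)→(16, 0): d=(8,-2) top-left  bias=+0
    (6,0)@(13, 1): e=[2,12,2] → #
    (7,0)@(15, 1): e=[-10,20,6] → ·
    (3,1)@(7, 3): e=[6,4,6] → #
    (4,1)@(9, 3): e=[-6,12,10] → ·
    (6,1)@(13, 3): e=[-30,28,18] → ·
    (3,2)@(7, 5): e=[-26,20,22] → ·
  covered (2 px):
    · · · · · · # · · ·
    · · · # · · · · · ·
    · · · · · · · · · ·
    · · · · · · · · · ·
    · · · · · · · · · ·
T3:
  2·area = 130  (B↔C swapped to make it positive)
  edge (2, 0)→(19, 5): d=(17,5) right/bottom  bias=-1
  edge (19, 5)→(10, 10): d=(-9,5) right/bottom  bias=-1
  edge (10, 10)→(2, 0): d=(-8,-10) top-left  bias=+0
    (1,0)@(3, 1): e=[12,116,2] → #
    (2,0)@(5, 1): e=[2,106,22] → #
    (3,0)@(7, 1): e=[-8,96,42] → ·
    (1,1)@(3, 3): e=[46,98,-14] → ·
    (2,1)@(5, 3): e=[36,88,6] → #
    (3,1)@(7, 3): e=[26,78,26] → #
    (4,1)@(9, 3): e=[16,68,46] → #
    (5,1)@(11, 3): e=[6,58,66] → #
    (6,1)@(13, 3): e=[-4,48,86] → ·
    (2,2)@(5, 5): e=[70,70,-10] → ·
    (3,2)@(7, 5): e=[60,60,10] → #
    (6,2)@(13, 5): e=[30,30,70] → #
    (9,2)@(19, 5): e=[0,0,130] → ·  [on edge]
  covered (17 px):
    · # # · · · · · · ·
    · · # # # # · · · ·
    · · · # # # # # # ·
    · · · · # # # # · ·
    · · · · · # · · · ·

Result: [[6,0],[3,1]]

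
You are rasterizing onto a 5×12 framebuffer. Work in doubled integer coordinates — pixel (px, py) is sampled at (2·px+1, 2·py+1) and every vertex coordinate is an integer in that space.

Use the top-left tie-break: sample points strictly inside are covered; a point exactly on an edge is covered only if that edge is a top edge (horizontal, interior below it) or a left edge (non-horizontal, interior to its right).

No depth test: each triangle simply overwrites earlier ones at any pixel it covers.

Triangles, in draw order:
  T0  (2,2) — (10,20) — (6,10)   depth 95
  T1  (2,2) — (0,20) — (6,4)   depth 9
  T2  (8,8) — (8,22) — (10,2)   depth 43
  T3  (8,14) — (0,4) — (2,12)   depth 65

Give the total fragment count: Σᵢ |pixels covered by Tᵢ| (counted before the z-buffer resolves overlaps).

T0:
  2·area = 8  (B↔C swapped to make it positive)
  edge (2, 2)→(6, 10): d=(4,8) right/bottom  bias=-1
  edge (6, 10)→(10, 20): d=(4,10) right/bottom  bias=-1
  edge (10, 20)→(2, 2): d=(-8,-18) top-left  bias=+0
    (3,6)@(7, 13): e=[4,2,2] → #
    (4,6)@(9, 13): e=[-12,-18,38] → ·
    (3,7)@(7, 15): e=[12,10,-14] → ·
  covered (1 px):
    · · · · ·
    · · · · ·
    · · · · ·
    · · · · ·
    · · · · ·
    · · · · ·
    · · · # ·
    · · · · ·
    · · · · ·
    · · · · ·
    · · · · ·
    · · · · ·
T1:
  2·area = 76  (B↔C swapped to make it positive)
  edge (2, 2)→(6, 4): d=(4,2) right/bottom  bias=-1
  edge (6, 4)→(0, 20): d=(-6,16) right/bottom  bias=-1
  edge (0, 20)→(2, 2): d=(2,-18) top-left  bias=+0
    (1,1)@(3, 3): e=[2,54,20] → #
    (2,1)@(5, 3): e=[-2,22,56] → ·
    (1,2)@(3, 5): e=[10,42,24] → #
    (2,2)@(5, 5): e=[6,10,60] → #
    (3,2)@(7, 5): e=[2,-22,96] → ·
    (1,3)@(3, 7): e=[18,30,28] → #
    (2,3)@(5, 7): e=[14,-2,64] → ·
    (1,4)@(3, 9): e=[26,18,32] → #
    (2,4)@(5, 9): e=[22,-14,68] → ·
    (0,5)@(1, 11): e=[38,38,0] → #  [on edge]
    (2,5)@(5, 11): e=[30,-26,72] → ·
    (0,6)@(1, 13): e=[46,26,4] → #
  covered (10 px):
    · · · · ·
    · # · · ·
    · # # · ·
    · # · · ·
    · # · · ·
    # # · · ·
    # · · · ·
    # · · · ·
    # · · · ·
    · · · · ·
    · · · · ·
    · · · · ·
T2:
  2·area = 28  (B↔C swapped to make it positive)
  edge (8, 8)→(10, 2): d=(2,-6) top-left  bias=+0
  edge (10, 2)→(8, 22): d=(-2,20) right/bottom  bias=-1
  edge (8, 22)→(8, 8): d=(0,-14) top-left  bias=+0
    (4,2)@(9, 5): e=[0,14,14] → #  [on edge]
    (4,3)@(9, 7): e=[4,10,14] → #
    (4,4)@(9, 9): e=[8,6,14] → #
    (3,5)@(7, 11): e=[0,42,-14] → ·  [on edge]
    (4,5)@(9, 11): e=[12,2,14] → #
    (4,6)@(9, 13): e=[16,-2,14] → ·
    (2,8)@(5, 17): e=[0,70,-42] → ·  [on edge]
    (1,11)@(3, 23): e=[0,98,-70] → ·  [on edge]
  covered (4 px):
    · · · · ·
    · · · · ·
    · · · · #
    · · · · #
    · · · · #
    · · · · #
    · · · · ·
    · · · · ·
    · · · · ·
    · · · · ·
    · · · · ·
    · · · · ·
T3:
  2·area = 44  (B↔C swapped to make it positive)
  edge (8, 14)→(2, 12): d=(-6,-2) top-left  bias=+0
  edge (2, 12)→(0, 4): d=(-2,-8) top-left  bias=+0
  edge (0, 4)→(8, 14): d=(8,10) right/bottom  bias=-1
    (0,3)@(1, 7): e=[28,2,14] → #
    (1,3)@(3, 7): e=[32,18,-6] → ·
    (0,4)@(1, 9): e=[16,-2,30] → ·
    (1,4)@(3, 9): e=[20,14,10] → #
    (2,4)@(5, 9): e=[24,30,-10] → ·
    (1,5)@(3, 11): e=[8,10,26] → #
    (2,5)@(5, 11): e=[12,26,6] → #
    (3,5)@(7, 11): e=[16,42,-14] → ·
    (1,6)@(3, 13): e=[-4,6,42] → ·
    (2,6)@(5, 13): e=[0,22,22] → #  [on edge]
    (3,6)@(7, 13): e=[4,38,2] → #
    (4,6)@(9, 13): e=[8,54,-18] → ·
  covered (6 px):
    · · · · ·
    · · · · ·
    · · · · ·
    # · · · ·
    · # · · ·
    · # # · ·
    · · # # ·
    · · · · ·
    · · · · ·
    · · · · ·
    · · · · ·
    · · · · ·

Answer: 21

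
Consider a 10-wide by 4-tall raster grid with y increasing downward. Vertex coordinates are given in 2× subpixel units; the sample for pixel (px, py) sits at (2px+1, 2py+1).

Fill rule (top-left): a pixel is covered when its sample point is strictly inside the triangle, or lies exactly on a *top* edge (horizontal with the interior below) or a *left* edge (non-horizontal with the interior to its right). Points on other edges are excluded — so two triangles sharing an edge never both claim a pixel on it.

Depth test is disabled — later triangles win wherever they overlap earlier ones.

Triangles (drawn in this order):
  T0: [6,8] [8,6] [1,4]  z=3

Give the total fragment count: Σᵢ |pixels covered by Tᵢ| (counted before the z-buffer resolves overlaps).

T0:
  2·area = 18  (B↔C swapped to make it positive)
  edge (6, 8)→(1, 4): d=(-5,-4) top-left  bias=+0
  edge (1, 4)→(8, 6): d=(7,2) right/bottom  bias=-1
  edge (8, 6)→(6, 8): d=(-2,2) right/bottom  bias=-1
    (6,0)@(13, 1): e=[63,-45,0] → ·  [on edge]
    (5,1)@(11, 3): e=[45,-27,0] → ·  [on edge]
    (1,2)@(3, 5): e=[3,3,12] → █
    (2,2)@(5, 5): e=[11,-1,8] → ·
    (4,2)@(9, 5): e=[27,-9,0] → ·  [on edge]
    (1,3)@(3, 7): e=[-7,17,8] → ·
    (2,3)@(5, 7): e=[1,13,4] → █
    (3,3)@(7, 7): e=[9,9,0] → ·  [on edge]
  covered (2 px):
    · · · · · · · · · ·
    · · · · · · · · · ·
    · █ · · · · · · · ·
    · · █ · · · · · · ·

Result: 2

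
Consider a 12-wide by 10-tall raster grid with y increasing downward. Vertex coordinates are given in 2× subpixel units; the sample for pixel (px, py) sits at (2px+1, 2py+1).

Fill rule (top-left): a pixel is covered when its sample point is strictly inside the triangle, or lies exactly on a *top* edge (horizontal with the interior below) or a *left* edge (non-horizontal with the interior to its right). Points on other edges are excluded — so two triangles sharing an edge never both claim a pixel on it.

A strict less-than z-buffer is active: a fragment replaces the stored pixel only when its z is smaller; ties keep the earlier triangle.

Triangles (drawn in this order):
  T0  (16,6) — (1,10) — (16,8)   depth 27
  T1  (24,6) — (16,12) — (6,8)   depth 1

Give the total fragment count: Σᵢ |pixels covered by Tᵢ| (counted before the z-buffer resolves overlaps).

T0:
  2·area = 30  (B↔C swapped to make it positive)
  edge (16, 6)→(16, 8): d=(0,2) right/bottom  bias=-1
  edge (16, 8)→(1, 10): d=(-15,2) right/bottom  bias=-1
  edge (1, 10)→(16, 6): d=(15,-4) top-left  bias=+0
    (6,3)@(13, 7): e=[6,21,3] → █
    (7,3)@(15, 7): e=[2,17,11] → █
    (8,3)@(17, 7): e=[-2,13,19] → ·
    (2,4)@(5, 9): e=[22,7,1] → █
    (3,4)@(7, 9): e=[18,3,9] → █
    (4,4)@(9, 9): e=[14,-1,17] → ·
    (6,4)@(13, 9): e=[6,-9,33] → ·
    (7,4)@(15, 9): e=[2,-13,41] → ·
    (2,5)@(5, 11): e=[22,-23,31] → ·
    (3,5)@(7, 11): e=[18,-27,39] → ·
  covered (4 px):
    · · · · · · · · · · · ·
    · · · · · · · · · · · ·
    · · · · · · · · · · · ·
    · · · · · · █ █ · · · ·
    · · █ █ · · · · · · · ·
    · · · · · · · · · · · ·
    · · · · · · · · · · · ·
    · · · · · · · · · · · ·
    · · · · · · · · · · · ·
    · · · · · · · · · · · ·
T1:
  2·area = 92
  edge (24, 6)→(16, 12): d=(-8,6) right/bottom  bias=-1
  edge (16, 12)→(6, 8): d=(-10,-4) top-left  bias=+0
  edge (6, 8)→(24, 6): d=(18,-2) top-left  bias=+0
    (7,3)@(15, 7): e=[46,46,0] → █  [on edge]
    (8,3)@(17, 7): e=[34,54,4] → █
    (9,3)@(19, 7): e=[22,62,8] → █
    (10,3)@(21, 7): e=[10,70,12] → █
    (11,3)@(23, 7): e=[-2,78,16] → ·
    (4,4)@(9, 9): e=[66,2,24] → █
    (5,4)@(11, 9): e=[54,10,28] → █
    (6,4)@(13, 9): e=[42,18,32] → █
    (10,4)@(21, 9): e=[-6,50,48] → ·
    (4,5)@(9, 11): e=[50,-18,60] → ·
    (5,5)@(11, 11): e=[38,-10,64] → ·
    (6,5)@(13, 11): e=[26,-2,68] → ·
  covered (12 px):
    · · · · · · · · · · · ·
    · · · · · · · · · · · ·
    · · · · · · · · · · · ·
    · · · · · · · █ █ █ █ ·
    · · · · █ █ █ █ █ █ · ·
    · · · · · · · █ █ · · ·
    · · · · · · · · · · · ·
    · · · · · · · · · · · ·
    · · · · · · · · · · · ·
    · · · · · · · · · · · ·

Final: 16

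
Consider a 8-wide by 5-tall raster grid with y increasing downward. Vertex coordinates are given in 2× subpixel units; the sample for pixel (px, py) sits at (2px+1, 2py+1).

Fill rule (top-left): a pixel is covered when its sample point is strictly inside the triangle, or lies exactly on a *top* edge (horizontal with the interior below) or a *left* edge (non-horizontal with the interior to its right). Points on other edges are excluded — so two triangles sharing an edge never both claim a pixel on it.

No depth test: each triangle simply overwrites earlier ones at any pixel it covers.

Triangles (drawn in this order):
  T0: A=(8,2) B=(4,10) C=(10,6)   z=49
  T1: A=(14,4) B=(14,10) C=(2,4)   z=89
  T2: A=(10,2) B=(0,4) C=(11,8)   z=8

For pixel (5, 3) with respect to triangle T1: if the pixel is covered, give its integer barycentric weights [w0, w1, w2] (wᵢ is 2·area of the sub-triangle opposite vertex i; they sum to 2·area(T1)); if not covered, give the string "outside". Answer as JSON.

T0:
  2·area = 32  (B↔C swapped to make it positive)
  edge (8, 2)→(10, 6): d=(2,4) right/bottom  bias=-1
  edge (10, 6)→(4, 10): d=(-6,4) right/bottom  bias=-1
  edge (4, 10)→(8, 2): d=(4,-8) top-left  bias=+0
    (3,2)@(7, 5): e=[10,18,4] → #
    (4,2)@(9, 5): e=[2,10,20] → #
    (5,2)@(11, 5): e=[-6,2,36] → ·
    (3,3)@(7, 7): e=[14,6,12] → #
    (4,3)@(9, 7): e=[6,-2,28] → ·
    (2,4)@(5, 9): e=[26,2,4] → #
    (3,4)@(7, 9): e=[18,-6,20] → ·
  covered (4 px):
    · · · · · · · ·
    · · · · · · · ·
    · · · # # · · ·
    · · · # · · · ·
    · · # · · · · ·
T1:
  2·area = 72
  edge (14, 4)→(14, 10): d=(0,6) right/bottom  bias=-1
  edge (14, 10)→(2, 4): d=(-12,-6) top-left  bias=+0
  edge (2, 4)→(14, 4): d=(12,0) top-left  bias=+0
    (2,2)@(5, 5): e=[54,6,12] → #
    (3,2)@(7, 5): e=[42,18,12] → #
    (4,2)@(9, 5): e=[30,30,12] → #
    (5,2)@(11, 5): e=[18,42,12] → #
    (6,2)@(13, 5): e=[6,54,12] → #
    (7,2)@(15, 5): e=[-6,66,12] → ·
    (2,3)@(5, 7): e=[54,-18,36] → ·
    (3,3)@(7, 7): e=[42,-6,36] → ·
    (4,3)@(9, 7): e=[30,6,36] → #
    (7,3)@(15, 7): e=[-6,42,36] → ·
    (4,4)@(9, 9): e=[30,-18,60] → ·
    (5,4)@(11, 9): e=[18,-6,60] → ·
  covered (9 px):
    · · · · · · · ·
    · · · · · · · ·
    · · # # # # # ·
    · · · · # # # ·
    · · · · · · # ·
T2:
  2·area = 62  (B↔C swapped to make it positive)
  edge (10, 2)→(11, 8): d=(1,6) right/bottom  bias=-1
  edge (11, 8)→(0, 4): d=(-11,-4) top-left  bias=+0
  edge (0, 4)→(10, 2): d=(10,-2) top-left  bias=+0
    (7,0)@(15, 1): e=[-31,93,0] → ·  [on edge]
    (2,1)@(5, 3): e=[31,31,0] → #  [on edge]
    (3,1)@(7, 3): e=[19,39,4] → #
    (4,1)@(9, 3): e=[7,47,8] → #
    (5,1)@(11, 3): e=[-5,55,12] → ·
    (1,2)@(3, 5): e=[45,1,16] → #
    (5,2)@(11, 5): e=[-3,33,32] → ·
    (1,3)@(3, 7): e=[47,-21,36] → ·
    (2,3)@(5, 7): e=[35,-13,40] → ·
    (3,3)@(7, 7): e=[23,-5,44] → ·
    (4,3)@(9, 7): e=[11,3,48] → #
    (5,3)@(11, 7): e=[-1,11,52] → ·
  covered (8 px):
    · · · · · · · ·
    · · # # # · · ·
    · # # # # · · ·
    · · · · # · · ·
    · · · · · · · ·

Final: [18,36,18]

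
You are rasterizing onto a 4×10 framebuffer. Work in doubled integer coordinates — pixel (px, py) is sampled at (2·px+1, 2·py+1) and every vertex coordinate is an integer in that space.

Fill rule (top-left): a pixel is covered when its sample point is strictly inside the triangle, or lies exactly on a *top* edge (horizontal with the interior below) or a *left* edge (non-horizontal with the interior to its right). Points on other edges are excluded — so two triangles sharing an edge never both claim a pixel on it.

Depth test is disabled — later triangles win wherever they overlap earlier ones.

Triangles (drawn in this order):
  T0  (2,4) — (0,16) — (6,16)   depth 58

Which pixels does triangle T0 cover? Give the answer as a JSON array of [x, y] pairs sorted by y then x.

T0:
  2·area = 72  (B↔C swapped to make it positive)
  edge (2, 4)→(6, 16): d=(4,12) right/bottom  bias=-1
  edge (6, 16)→(0, 16): d=(-6,0) right/bottom  bias=-1
  edge (0, 16)→(2, 4): d=(2,-12) top-left  bias=+0
    (0,0)@(1, 1): e=[0,90,-18] → ·  [on edge]
    (1,3)@(3, 7): e=[0,54,18] → ·  [on edge]
    (1,4)@(3, 9): e=[8,42,22] → █
    (2,4)@(5, 9): e=[-16,42,46] → ·
    (0,5)@(1, 11): e=[40,30,2] → █
    (2,5)@(5, 11): e=[-8,30,50] → ·
    (0,6)@(1, 13): e=[48,18,6] → █
    (2,6)@(5, 13): e=[0,18,54] → ·  [on edge]
    (0,7)@(1, 15): e=[56,6,10] → █
    (2,7)@(5, 15): e=[8,6,58] → █
    (3,7)@(7, 15): e=[-16,6,82] → ·
    (0,8)@(1, 17): e=[64,-6,14] → ·
    (3,9)@(7, 19): e=[0,-18,90] → ·  [on edge]
  covered (8 px):
    · · · ·
    · · · ·
    · · · ·
    · · · ·
    · █ · ·
    █ █ · ·
    █ █ · ·
    █ █ █ ·
    · · · ·
    · · · ·

Result: [[1,4],[0,5],[1,5],[0,6],[1,6],[0,7],[1,7],[2,7]]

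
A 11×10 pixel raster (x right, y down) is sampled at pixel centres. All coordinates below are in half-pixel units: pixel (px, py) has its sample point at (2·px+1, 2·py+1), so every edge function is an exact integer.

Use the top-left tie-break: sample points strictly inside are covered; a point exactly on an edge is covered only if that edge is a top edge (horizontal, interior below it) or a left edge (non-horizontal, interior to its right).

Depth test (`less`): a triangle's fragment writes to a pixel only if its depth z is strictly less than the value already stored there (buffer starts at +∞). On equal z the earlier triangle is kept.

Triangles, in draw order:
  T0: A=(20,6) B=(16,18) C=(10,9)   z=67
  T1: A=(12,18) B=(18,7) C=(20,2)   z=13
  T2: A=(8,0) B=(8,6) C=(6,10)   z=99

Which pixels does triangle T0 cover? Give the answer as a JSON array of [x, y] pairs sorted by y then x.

T0:
  2·area = 108
  edge (20, 6)→(16, 18): d=(-4,12) right/bottom  bias=-1
  edge (16, 18)→(10, 9): d=(-6,-9) top-left  bias=+0
  edge (10, 9)→(20, 6): d=(10,-3) top-left  bias=+0
    (10,1)@(21, 3): e=[0,135,-27] → ·  [on edge]
    (8,3)@(17, 7): e=[32,75,1] → #
    (9,3)@(19, 7): e=[8,93,7] → #
    (10,3)@(21, 7): e=[-16,111,13] → ·
    (5,4)@(11, 9): e=[96,9,3] → #
    (6,4)@(13, 9): e=[72,27,9] → #
    (7,4)@(15, 9): e=[48,45,15] → #
    (9,4)@(19, 9): e=[0,81,27] → ·  [on edge]
    (5,5)@(11, 11): e=[88,-3,23] → ·
    (6,5)@(13, 11): e=[64,15,29] → #
    (9,5)@(19, 11): e=[-8,69,47] → ·
    (6,6)@(13, 13): e=[56,3,49] → #
    (8,7)@(17, 15): e=[0,27,81] → ·  [on edge]
  covered (13 px):
    · · · · · · · · · · ·
    · · · · · · · · · · ·
    · · · · · · · · · · ·
    · · · · · · · · # # ·
    · · · · · # # # # · ·
    · · · · · · # # # · ·
    · · · · · · # # # · ·
    · · · · · · · # · · ·
    · · · · · · · · · · ·
    · · · · · · · · · · ·
T1:
  2·area = 8  (B↔C swapped to make it positive)
  edge (12, 18)→(20, 2): d=(8,-16) top-left  bias=+0
  edge (20, 2)→(18, 7): d=(-2,5) right/bottom  bias=-1
  edge (18, 7)→(12, 18): d=(-6,11) right/bottom  bias=-1
  covered (0 px):
    · · · · · · · · · · ·
    · · · · · · · · · · ·
    · · · · · · · · · · ·
    · · · · · · · · · · ·
    · · · · · · · · · · ·
    · · · · · · · · · · ·
    · · · · · · · · · · ·
    · · · · · · · · · · ·
    · · · · · · · · · · ·
    · · · · · · · · · · ·
T2:
  2·area = 12
  edge (8, 0)→(8, 6): d=(0,6) right/bottom  bias=-1
  edge (8, 6)→(6, 10): d=(-2,4) right/bottom  bias=-1
  edge (6, 10)→(8, 0): d=(2,-10) top-left  bias=+0
    (3,2)@(7, 5): e=[6,6,0] → #  [on edge]
    (4,2)@(9, 5): e=[-6,-2,20] → ·
    (3,3)@(7, 7): e=[6,2,4] → #
    (4,3)@(9, 7): e=[-6,-6,24] → ·
    (3,4)@(7, 9): e=[6,-2,8] → ·
    (2,7)@(5, 15): e=[18,-6,0] → ·  [on edge]
  covered (2 px):
    · · · · · · · · · · ·
    · · · · · · · · · · ·
    · · · # · · · · · · ·
    · · · # · · · · · · ·
    · · · · · · · · · · ·
    · · · · · · · · · · ·
    · · · · · · · · · · ·
    · · · · · · · · · · ·
    · · · · · · · · · · ·
    · · · · · · · · · · ·

Final: [[8,3],[9,3],[5,4],[6,4],[7,4],[8,4],[6,5],[7,5],[8,5],[6,6],[7,6],[8,6],[7,7]]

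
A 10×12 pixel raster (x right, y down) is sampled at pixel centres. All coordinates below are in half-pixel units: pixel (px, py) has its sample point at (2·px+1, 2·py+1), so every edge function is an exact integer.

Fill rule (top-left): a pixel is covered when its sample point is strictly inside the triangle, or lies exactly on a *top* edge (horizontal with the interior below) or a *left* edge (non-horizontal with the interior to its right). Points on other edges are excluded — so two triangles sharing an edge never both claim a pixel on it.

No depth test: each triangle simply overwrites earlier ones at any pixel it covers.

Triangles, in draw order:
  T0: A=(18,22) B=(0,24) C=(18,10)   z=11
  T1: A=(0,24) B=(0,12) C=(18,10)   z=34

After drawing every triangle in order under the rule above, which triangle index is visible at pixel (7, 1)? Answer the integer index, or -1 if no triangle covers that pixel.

T0:
  2·area = 216
  edge (18, 22)→(0, 24): d=(-18,2) right/bottom  bias=-1
  edge (0, 24)→(18, 10): d=(18,-14) top-left  bias=+0
  edge (18, 10)→(18, 22): d=(0,12) right/bottom  bias=-1
    (8,5)@(17, 11): e=[200,4,12] → #
    (9,5)@(19, 11): e=[196,32,-12] → ·
    (7,6)@(15, 13): e=[168,12,36] → #
    (9,6)@(19, 13): e=[160,68,-12] → ·
    (6,7)@(13, 15): e=[136,20,60] → #
    (9,7)@(19, 15): e=[124,104,-12] → ·
    (4,8)@(9, 17): e=[108,0,108] → #  [on edge]
    (5,8)@(11, 17): e=[104,28,84] → #
    (9,8)@(19, 17): e=[88,140,-12] → ·
    (3,9)@(7, 19): e=[76,8,132] → #
    (9,9)@(19, 19): e=[52,176,-12] → ·
    (2,10)@(5, 21): e=[44,16,156] → #
    (4,11)@(9, 23): e=[0,108,108] → ·  [on edge]
  covered (27 px):
    · · · · · · · · · ·
    · · · · · · · · · ·
    · · · · · · · · · ·
    · · · · · · · · · ·
    · · · · · · · · · ·
    · · · · · · · · # ·
    · · · · · · · # # ·
    · · · · · · # # # ·
    · · · · # # # # # ·
    · · · # # # # # # ·
    · · # # # # # # # ·
    · # # # · · · · · ·
T1:
  2·area = 216
  edge (0, 24)→(0, 12): d=(0,-12) top-left  bias=+0
  edge (0, 12)→(18, 10): d=(18,-2) top-left  bias=+0
  edge (18, 10)→(0, 24): d=(-18,14) right/bottom  bias=-1
    (4,5)@(9, 11): e=[108,0,108] → #  [on edge]
    (5,5)@(11, 11): e=[132,4,80] → #
    (6,5)@(13, 11): e=[156,8,52] → #
    (7,5)@(15, 11): e=[180,12,24] → #
    (8,5)@(17, 11): e=[204,16,-4] → ·
    (0,6)@(1, 13): e=[12,20,184] → #
    (1,6)@(3, 13): e=[36,24,156] → #
    (2,6)@(5, 13): e=[60,28,128] → #
    (3,6)@(7, 13): e=[84,32,100] → #
    (7,6)@(15, 13): e=[180,48,-12] → ·
    (0,7)@(1, 15): e=[12,56,148] → #
    (6,7)@(13, 15): e=[156,80,-20] → ·
    (4,8)@(9, 17): e=[108,108,0] → ·  [on edge]
  covered (27 px):
    · · · · · · · · · ·
    · · · · · · · · · ·
    · · · · · · · · · ·
    · · · · · · · · · ·
    · · · · · · · · · ·
    · · · · # # # # · ·
    # # # # # # # · · ·
    # # # # # # · · · ·
    # # # # · · · · · ·
    # # # · · · · · · ·
    # # · · · · · · · ·
    # · · · · · · · · ·

Z-buffer (winner per pixel, '.' = empty):
  . . . . . . . . . .
  . . . . . . . . . .
  . . . . . . . . . .
  . . . . . . . . . .
  . . . . . . . . . .
  . . . . 1 1 1 1 0 .
  1 1 1 1 1 1 1 0 0 .
  1 1 1 1 1 1 0 0 0 .
  1 1 1 1 0 0 0 0 0 .
  1 1 1 0 0 0 0 0 0 .
  1 1 0 0 0 0 0 0 0 .
  1 0 0 0 . . . . . .

Result: -1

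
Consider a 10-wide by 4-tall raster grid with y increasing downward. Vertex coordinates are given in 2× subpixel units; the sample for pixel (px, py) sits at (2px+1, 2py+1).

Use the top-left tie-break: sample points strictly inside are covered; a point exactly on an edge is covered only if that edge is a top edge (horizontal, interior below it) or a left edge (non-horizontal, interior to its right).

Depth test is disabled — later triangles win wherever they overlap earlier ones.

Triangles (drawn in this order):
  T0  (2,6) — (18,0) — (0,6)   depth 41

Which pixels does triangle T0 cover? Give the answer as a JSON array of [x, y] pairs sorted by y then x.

T0:
  2·area = 12  (B↔C swapped to make it positive)
  edge (2, 6)→(0, 6): d=(-2,0) right/bottom  bias=-1
  edge (0, 6)→(18, 0): d=(18,-6) top-left  bias=+0
  edge (18, 0)→(2, 6): d=(-16,6) right/bottom  bias=-1
    (7,0)@(15, 1): e=[10,0,2] → #  [on edge]
    (8,0)@(17, 1): e=[10,12,-10] → ·
    (4,1)@(9, 3): e=[6,0,6] → #  [on edge]
    (5,1)@(11, 3): e=[6,12,-6] → ·
    (7,1)@(15, 3): e=[6,36,-30] → ·
    (1,2)@(3, 5): e=[2,0,10] → #  [on edge]
    (2,2)@(5, 5): e=[2,12,-2] → ·
    (4,2)@(9, 5): e=[2,36,-26] → ·
    (1,3)@(3, 7): e=[-2,36,-22] → ·
  covered (3 px):
    · · · · · · · # · ·
    · · · · # · · · · ·
    · # · · · · · · · ·
    · · · · · · · · · ·

Answer: [[7,0],[4,1],[1,2]]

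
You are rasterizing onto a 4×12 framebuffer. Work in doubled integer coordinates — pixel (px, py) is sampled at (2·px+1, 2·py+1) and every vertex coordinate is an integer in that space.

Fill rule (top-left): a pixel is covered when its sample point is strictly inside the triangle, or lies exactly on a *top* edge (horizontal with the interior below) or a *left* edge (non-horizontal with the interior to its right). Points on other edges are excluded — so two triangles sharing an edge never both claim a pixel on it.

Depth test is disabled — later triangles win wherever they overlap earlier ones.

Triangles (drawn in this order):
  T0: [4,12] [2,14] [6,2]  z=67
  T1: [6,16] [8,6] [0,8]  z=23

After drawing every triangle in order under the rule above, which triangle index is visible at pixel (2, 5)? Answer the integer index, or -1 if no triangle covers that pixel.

T0:
  2·area = 16
  edge (4, 12)→(2, 14): d=(-2,2) right/bottom  bias=-1
  edge (2, 14)→(6, 2): d=(4,-12) top-left  bias=+0
  edge (6, 2)→(4, 12): d=(-2,10) right/bottom  bias=-1
    (2,2)@(5, 5): e=[12,0,4] → #  [on edge]
    (3,2)@(7, 5): e=[8,24,-16] → ·
    (2,3)@(5, 7): e=[8,8,0] → ·  [on edge]
    (3,4)@(7, 9): e=[0,40,-24] → ·  [on edge]
    (1,5)@(3, 11): e=[4,0,12] → #  [on edge]
    (2,5)@(5, 11): e=[0,24,-8] → ·  [on edge]
    (1,6)@(3, 13): e=[0,8,8] → ·  [on edge]
    (0,7)@(1, 15): e=[0,-8,24] → ·  [on edge]
    (0,8)@(1, 17): e=[-4,0,20] → ·  [on edge]
    (1,8)@(3, 17): e=[-8,24,0] → ·  [on edge]
  covered (2 px):
    · · · ·
    · · · ·
    · · # ·
    · · · ·
    · · · ·
    · # · ·
    · · · ·
    · · · ·
    · · · ·
    · · · ·
    · · · ·
    · · · ·
T1:
  2·area = 76  (B↔C swapped to make it positive)
  edge (6, 16)→(0, 8): d=(-6,-8) top-left  bias=+0
  edge (0, 8)→(8, 6): d=(8,-2) top-left  bias=+0
  edge (8, 6)→(6, 16): d=(-2,10) right/bottom  bias=-1
    (2,3)@(5, 7): e=[46,2,28] → #
    (3,3)@(7, 7): e=[62,6,8] → #
    (0,4)@(1, 9): e=[2,10,64] → #
    (1,4)@(3, 9): e=[18,14,44] → #
    (0,5)@(1, 11): e=[-10,26,60] → ·
    (1,5)@(3, 11): e=[6,30,40] → #
    (3,5)@(7, 11): e=[38,38,0] → ·  [on edge]
    (1,6)@(3, 13): e=[-6,46,36] → ·
    (2,6)@(5, 13): e=[10,50,16] → #
    (3,6)@(7, 13): e=[26,54,-4] → ·
    (2,7)@(5, 15): e=[-2,66,12] → ·
    (2,10)@(5, 21): e=[-38,114,0] → ·  [on edge]
  covered (9 px):
    · · · ·
    · · · ·
    · · · ·
    · · # #
    # # # #
    · # # ·
    · · # ·
    · · · ·
    · · · ·
    · · · ·
    · · · ·
    · · · ·

Z-buffer (winner per pixel, '.' = empty):
  . . . .
  . . . .
  . . 0 .
  . . 1 1
  1 1 1 1
  . 1 1 .
  . . 1 .
  . . . .
  . . . .
  . . . .
  . . . .
  . . . .

Answer: 1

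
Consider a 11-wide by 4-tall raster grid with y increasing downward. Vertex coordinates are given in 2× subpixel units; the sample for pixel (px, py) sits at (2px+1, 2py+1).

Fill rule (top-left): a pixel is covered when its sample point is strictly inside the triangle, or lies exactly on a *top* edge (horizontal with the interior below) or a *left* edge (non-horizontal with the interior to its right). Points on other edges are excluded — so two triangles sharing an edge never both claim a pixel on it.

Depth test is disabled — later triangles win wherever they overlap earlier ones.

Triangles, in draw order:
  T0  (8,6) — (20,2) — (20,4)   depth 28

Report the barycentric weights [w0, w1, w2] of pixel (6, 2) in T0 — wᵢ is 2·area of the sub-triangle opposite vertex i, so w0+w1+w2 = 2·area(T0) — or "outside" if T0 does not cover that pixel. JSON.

T0:
  2·area = 24
  edge (8, 6)→(20, 2): d=(12,-4) top-left  bias=+0
  edge (20, 2)→(20, 4): d=(0,2) right/bottom  bias=-1
  edge (20, 4)→(8, 6): d=(-12,2) right/bottom  bias=-1
    (8,1)@(17, 3): e=[0,6,18] → #  [on edge]
    (9,1)@(19, 3): e=[8,2,14] → #
    (10,1)@(21, 3): e=[16,-2,10] → ·
    (5,2)@(11, 5): e=[0,18,6] → #  [on edge]
    (6,2)@(13, 5): e=[8,14,2] → #
    (7,2)@(15, 5): e=[16,10,-2] → ·
    (8,2)@(17, 5): e=[24,6,-6] → ·
    (9,2)@(19, 5): e=[32,2,-10] → ·
    (2,3)@(5, 7): e=[0,30,-6] → ·  [on edge]
    (5,3)@(11, 7): e=[24,18,-18] → ·
    (6,3)@(13, 7): e=[32,14,-22] → ·
  covered (4 px):
    · · · · · · · · · · ·
    · · · · · · · · # # ·
    · · · · · # # · · · ·
    · · · · · · · · · · ·

Final: [14,2,8]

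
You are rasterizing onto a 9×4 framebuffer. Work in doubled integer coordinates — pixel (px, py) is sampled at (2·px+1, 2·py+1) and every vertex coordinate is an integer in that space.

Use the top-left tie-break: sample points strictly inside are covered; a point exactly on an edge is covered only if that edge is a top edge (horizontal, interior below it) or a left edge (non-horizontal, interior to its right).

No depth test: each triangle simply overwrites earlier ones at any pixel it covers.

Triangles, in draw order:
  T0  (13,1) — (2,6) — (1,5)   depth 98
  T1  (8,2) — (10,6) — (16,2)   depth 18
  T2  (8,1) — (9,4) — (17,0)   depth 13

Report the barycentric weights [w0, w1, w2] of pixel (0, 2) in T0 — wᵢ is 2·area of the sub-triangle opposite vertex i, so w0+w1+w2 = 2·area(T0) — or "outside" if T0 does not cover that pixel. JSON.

T0:
  2·area = 16
  edge (13, 1)→(2, 6): d=(-11,5) right/bottom  bias=-1
  edge (2, 6)→(1, 5): d=(-1,-1) top-left  bias=+0
  edge (1, 5)→(13, 1): d=(12,-4) top-left  bias=+0
    (6,0)@(13, 1): e=[0,16,0] → .  [on edge]
    (3,1)@(7, 3): e=[8,8,0] → X  [on edge]
    (4,1)@(9, 3): e=[-2,10,8] → .
    (0,2)@(1, 5): e=[16,0,0] → X  [on edge]
    (1,2)@(3, 5): e=[6,2,8] → X
    (2,2)@(5, 5): e=[-4,4,16] → .
    (3,2)@(7, 5): e=[-14,6,24] → .
    (0,3)@(1, 7): e=[-6,-2,24] → .
    (1,3)@(3, 7): e=[-16,0,32] → .  [on edge]
  covered (3 px):
    . . . . . . . . .
    . . . X . . . . .
    X X . . . . . . .
    . . . . . . . . .
T1:
  2·area = 32  (B↔C swapped to make it positive)
  edge (8, 2)→(16, 2): d=(8,0) top-left  bias=+0
  edge (16, 2)→(10, 6): d=(-6,4) right/bottom  bias=-1
  edge (10, 6)→(8, 2): d=(-2,-4) top-left  bias=+0
    (4,1)@(9, 3): e=[8,22,2] → X
    (5,1)@(11, 3): e=[8,14,10] → X
    (6,1)@(13, 3): e=[8,6,18] → X
    (7,1)@(15, 3): e=[8,-2,26] → .
    (4,2)@(9, 5): e=[24,10,-2] → .
    (5,2)@(11, 5): e=[24,2,6] → X
    (6,2)@(13, 5): e=[24,-6,14] → .
    (5,3)@(11, 7): e=[40,-10,2] → .
  covered (4 px):
    . . . . . . . . .
    . . . . X X X . .
    . . . . . X . . .
    . . . . . . . . .
T2:
  2·area = 28  (B↔C swapped to make it positive)
  edge (8, 1)→(17, 0): d=(9,-1) top-left  bias=+0
  edge (17, 0)→(9, 4): d=(-8,4) right/bottom  bias=-1
  edge (9, 4)→(8, 1): d=(-1,-3) top-left  bias=+0
    (4,0)@(9, 1): e=[1,24,3] → X
    (5,0)@(11, 1): e=[3,16,9] → X
    (6,0)@(13, 1): e=[5,8,15] → X
    (7,0)@(15, 1): e=[7,0,21] → .  [on edge]
    (4,1)@(9, 3): e=[19,8,1] → X
    (5,1)@(11, 3): e=[21,0,7] → .  [on edge]
    (6,1)@(13, 3): e=[23,-8,13] → .
    (3,2)@(7, 5): e=[35,0,-7] → .  [on edge]
    (4,2)@(9, 5): e=[37,-8,-1] → .
    (1,3)@(3, 7): e=[49,0,-21] → .  [on edge]
  covered (4 px):
    . . . . X X X . .
    . . . . X . . . .
    . . . . . . . . .
    . . . . . . . . .

Final: [0,0,16]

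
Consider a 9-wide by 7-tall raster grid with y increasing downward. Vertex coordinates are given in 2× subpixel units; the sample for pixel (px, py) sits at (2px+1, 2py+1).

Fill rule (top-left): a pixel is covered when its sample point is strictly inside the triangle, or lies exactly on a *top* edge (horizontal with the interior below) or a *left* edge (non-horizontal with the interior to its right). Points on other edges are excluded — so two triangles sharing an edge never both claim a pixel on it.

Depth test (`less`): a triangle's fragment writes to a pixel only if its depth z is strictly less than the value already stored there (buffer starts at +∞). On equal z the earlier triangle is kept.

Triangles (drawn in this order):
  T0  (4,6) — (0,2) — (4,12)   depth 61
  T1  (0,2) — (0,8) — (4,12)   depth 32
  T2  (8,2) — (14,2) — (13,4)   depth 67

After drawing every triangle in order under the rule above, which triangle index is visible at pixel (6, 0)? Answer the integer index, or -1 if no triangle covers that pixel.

T0:
  2·area = 24  (B↔C swapped to make it positive)
  edge (4, 6)→(4, 12): d=(0,6) right/bottom  bias=-1
  edge (4, 12)→(0, 2): d=(-4,-10) top-left  bias=+0
  edge (0, 2)→(4, 6): d=(4,4) right/bottom  bias=-1
    (0,1)@(1, 3): e=[18,6,0] → ·  [on edge]
    (1,2)@(3, 5): e=[6,18,0] → ·  [on edge]
    (1,3)@(3, 7): e=[6,10,8] → #
    (2,3)@(5, 7): e=[-6,30,0] → ·  [on edge]
    (1,4)@(3, 9): e=[6,2,16] → #
    (2,4)@(5, 9): e=[-6,22,8] → ·
    (3,4)@(7, 9): e=[-18,42,0] → ·  [on edge]
    (1,5)@(3, 11): e=[6,-6,24] → ·
    (4,5)@(9, 11): e=[-30,54,0] → ·  [on edge]
    (5,6)@(11, 13): e=[-42,66,0] → ·  [on edge]
  covered (2 px):
    · · · · · · · · ·
    · · · · · · · · ·
    · · · · · · · · ·
    · # · · · · · · ·
    · # · · · · · · ·
    · · · · · · · · ·
    · · · · · · · · ·
T1:
  2·area = 24  (B↔C swapped to make it positive)
  edge (0, 2)→(4, 12): d=(4,10) right/bottom  bias=-1
  edge (4, 12)→(0, 8): d=(-4,-4) top-left  bias=+0
  edge (0, 8)→(0, 2): d=(0,-6) top-left  bias=+0
    (0,2)@(1, 5): e=[2,16,6] → #
    (1,2)@(3, 5): e=[-18,24,18] → ·
    (0,3)@(1, 7): e=[10,8,6] → #
    (1,3)@(3, 7): e=[-10,16,18] → ·
    (0,4)@(1, 9): e=[18,0,6] → #  [on edge]
    (1,4)@(3, 9): e=[-2,8,18] → ·
    (0,5)@(1, 11): e=[26,-8,6] → ·
    (1,5)@(3, 11): e=[6,0,18] → #  [on edge]
    (2,5)@(5, 11): e=[-14,8,30] → ·
    (1,6)@(3, 13): e=[14,-8,18] → ·
    (2,6)@(5, 13): e=[-6,0,30] → ·  [on edge]
  covered (4 px):
    · · · · · · · · ·
    · · · · · · · · ·
    # · · · · · · · ·
    # · · · · · · · ·
    # · · · · · · · ·
    · # · · · · · · ·
    · · · · · · · · ·
T2:
  2·area = 12
  edge (8, 2)→(14, 2): d=(6,0) top-left  bias=+0
  edge (14, 2)→(13, 4): d=(-1,2) right/bottom  bias=-1
  edge (13, 4)→(8, 2): d=(-5,-2) top-left  bias=+0
    (5,1)@(11, 3): e=[6,5,1] → #
    (6,1)@(13, 3): e=[6,1,5] → #
    (7,1)@(15, 3): e=[6,-3,9] → ·
    (5,2)@(11, 5): e=[18,3,-9] → ·
    (6,2)@(13, 5): e=[18,-1,-5] → ·
  covered (2 px):
    · · · · · · · · ·
    · · · · · # # · ·
    · · · · · · · · ·
    · · · · · · · · ·
    · · · · · · · · ·
    · · · · · · · · ·
    · · · · · · · · ·

Z-buffer (winner per pixel, '.' = empty):
  . . . . . . . . .
  . . . . . 2 2 . .
  1 . . . . . . . .
  1 0 . . . . . . .
  1 0 . . . . . . .
  . 1 . . . . . . .
  . . . . . . . . .

Final: -1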